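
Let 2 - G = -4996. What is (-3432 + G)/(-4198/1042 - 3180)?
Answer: -815886/1658879 ≈ -0.49183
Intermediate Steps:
G = 4998 (G = 2 - 1*(-4996) = 2 + 4996 = 4998)
(-3432 + G)/(-4198/1042 - 3180) = (-3432 + 4998)/(-4198/1042 - 3180) = 1566/(-4198*1/1042 - 3180) = 1566/(-2099/521 - 3180) = 1566/(-1658879/521) = 1566*(-521/1658879) = -815886/1658879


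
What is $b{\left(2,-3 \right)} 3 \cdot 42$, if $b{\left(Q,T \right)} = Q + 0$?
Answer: $252$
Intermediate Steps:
$b{\left(Q,T \right)} = Q$
$b{\left(2,-3 \right)} 3 \cdot 42 = 2 \cdot 3 \cdot 42 = 6 \cdot 42 = 252$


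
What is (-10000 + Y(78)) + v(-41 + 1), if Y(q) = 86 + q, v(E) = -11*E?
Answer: -9396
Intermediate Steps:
(-10000 + Y(78)) + v(-41 + 1) = (-10000 + (86 + 78)) - 11*(-41 + 1) = (-10000 + 164) - 11*(-40) = -9836 + 440 = -9396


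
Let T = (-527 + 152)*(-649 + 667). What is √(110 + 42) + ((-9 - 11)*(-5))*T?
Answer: -675000 + 2*√38 ≈ -6.7499e+5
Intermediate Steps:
T = -6750 (T = -375*18 = -6750)
√(110 + 42) + ((-9 - 11)*(-5))*T = √(110 + 42) + ((-9 - 11)*(-5))*(-6750) = √152 - 20*(-5)*(-6750) = 2*√38 + 100*(-6750) = 2*√38 - 675000 = -675000 + 2*√38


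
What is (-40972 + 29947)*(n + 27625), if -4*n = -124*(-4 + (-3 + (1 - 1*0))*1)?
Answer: -302514975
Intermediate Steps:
n = -186 (n = -(-31)*(-4 + (-3 + (1 - 1*0))*1) = -(-31)*(-4 + (-3 + (1 + 0))*1) = -(-31)*(-4 + (-3 + 1)*1) = -(-31)*(-4 - 2*1) = -(-31)*(-4 - 2) = -(-31)*(-6) = -¼*744 = -186)
(-40972 + 29947)*(n + 27625) = (-40972 + 29947)*(-186 + 27625) = -11025*27439 = -302514975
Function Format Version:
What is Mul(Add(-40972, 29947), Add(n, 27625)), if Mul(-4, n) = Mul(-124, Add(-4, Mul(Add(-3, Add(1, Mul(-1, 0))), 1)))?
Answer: -302514975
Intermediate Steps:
n = -186 (n = Mul(Rational(-1, 4), Mul(-124, Add(-4, Mul(Add(-3, Add(1, Mul(-1, 0))), 1)))) = Mul(Rational(-1, 4), Mul(-124, Add(-4, Mul(Add(-3, Add(1, 0)), 1)))) = Mul(Rational(-1, 4), Mul(-124, Add(-4, Mul(Add(-3, 1), 1)))) = Mul(Rational(-1, 4), Mul(-124, Add(-4, Mul(-2, 1)))) = Mul(Rational(-1, 4), Mul(-124, Add(-4, -2))) = Mul(Rational(-1, 4), Mul(-124, -6)) = Mul(Rational(-1, 4), 744) = -186)
Mul(Add(-40972, 29947), Add(n, 27625)) = Mul(Add(-40972, 29947), Add(-186, 27625)) = Mul(-11025, 27439) = -302514975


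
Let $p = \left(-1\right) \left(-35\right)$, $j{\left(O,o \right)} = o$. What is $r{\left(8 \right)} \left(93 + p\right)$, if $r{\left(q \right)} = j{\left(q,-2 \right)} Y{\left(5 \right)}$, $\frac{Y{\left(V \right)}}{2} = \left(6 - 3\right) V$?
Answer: $-7680$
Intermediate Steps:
$Y{\left(V \right)} = 6 V$ ($Y{\left(V \right)} = 2 \left(6 - 3\right) V = 2 \cdot 3 V = 6 V$)
$p = 35$
$r{\left(q \right)} = -60$ ($r{\left(q \right)} = - 2 \cdot 6 \cdot 5 = \left(-2\right) 30 = -60$)
$r{\left(8 \right)} \left(93 + p\right) = - 60 \left(93 + 35\right) = \left(-60\right) 128 = -7680$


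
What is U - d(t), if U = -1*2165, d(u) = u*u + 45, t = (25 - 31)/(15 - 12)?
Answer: -2214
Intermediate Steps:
t = -2 (t = -6/3 = -6*⅓ = -2)
d(u) = 45 + u² (d(u) = u² + 45 = 45 + u²)
U = -2165
U - d(t) = -2165 - (45 + (-2)²) = -2165 - (45 + 4) = -2165 - 1*49 = -2165 - 49 = -2214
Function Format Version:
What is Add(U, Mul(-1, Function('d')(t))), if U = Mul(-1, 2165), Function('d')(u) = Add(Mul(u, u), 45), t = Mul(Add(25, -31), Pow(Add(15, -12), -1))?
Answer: -2214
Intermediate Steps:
t = -2 (t = Mul(-6, Pow(3, -1)) = Mul(-6, Rational(1, 3)) = -2)
Function('d')(u) = Add(45, Pow(u, 2)) (Function('d')(u) = Add(Pow(u, 2), 45) = Add(45, Pow(u, 2)))
U = -2165
Add(U, Mul(-1, Function('d')(t))) = Add(-2165, Mul(-1, Add(45, Pow(-2, 2)))) = Add(-2165, Mul(-1, Add(45, 4))) = Add(-2165, Mul(-1, 49)) = Add(-2165, -49) = -2214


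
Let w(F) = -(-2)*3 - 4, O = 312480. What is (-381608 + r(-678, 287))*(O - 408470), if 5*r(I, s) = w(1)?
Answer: 36630513524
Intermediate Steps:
w(F) = 2 (w(F) = -2*(-3) - 4 = 6 - 4 = 2)
r(I, s) = ⅖ (r(I, s) = (⅕)*2 = ⅖)
(-381608 + r(-678, 287))*(O - 408470) = (-381608 + ⅖)*(312480 - 408470) = -1908038/5*(-95990) = 36630513524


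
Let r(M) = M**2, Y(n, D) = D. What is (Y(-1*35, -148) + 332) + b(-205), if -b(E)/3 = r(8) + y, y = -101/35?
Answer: 23/35 ≈ 0.65714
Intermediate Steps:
y = -101/35 (y = -101*1/35 = -101/35 ≈ -2.8857)
b(E) = -6417/35 (b(E) = -3*(8**2 - 101/35) = -3*(64 - 101/35) = -3*2139/35 = -6417/35)
(Y(-1*35, -148) + 332) + b(-205) = (-148 + 332) - 6417/35 = 184 - 6417/35 = 23/35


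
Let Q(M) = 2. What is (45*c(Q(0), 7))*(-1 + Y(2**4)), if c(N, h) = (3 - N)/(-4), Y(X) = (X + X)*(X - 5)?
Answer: -15795/4 ≈ -3948.8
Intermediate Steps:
Y(X) = 2*X*(-5 + X) (Y(X) = (2*X)*(-5 + X) = 2*X*(-5 + X))
c(N, h) = -3/4 + N/4 (c(N, h) = (3 - N)*(-1/4) = -3/4 + N/4)
(45*c(Q(0), 7))*(-1 + Y(2**4)) = (45*(-3/4 + (1/4)*2))*(-1 + 2*2**4*(-5 + 2**4)) = (45*(-3/4 + 1/2))*(-1 + 2*16*(-5 + 16)) = (45*(-1/4))*(-1 + 2*16*11) = -45*(-1 + 352)/4 = -45/4*351 = -15795/4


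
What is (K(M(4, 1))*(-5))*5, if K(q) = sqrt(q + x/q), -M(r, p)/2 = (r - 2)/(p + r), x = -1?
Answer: -15*sqrt(5)/2 ≈ -16.771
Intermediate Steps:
M(r, p) = -2*(-2 + r)/(p + r) (M(r, p) = -2*(r - 2)/(p + r) = -2*(-2 + r)/(p + r))
K(q) = sqrt(q - 1/q)
(K(M(4, 1))*(-5))*5 = (sqrt(2*(2 - 1*4)/(1 + 4) - 1/(2*(2 - 1*4)/(1 + 4)))*(-5))*5 = (sqrt(2*(2 - 4)/5 - 1/(2*(2 - 4)/5))*(-5))*5 = (sqrt(2*(1/5)*(-2) - 1/(2*(1/5)*(-2)))*(-5))*5 = (sqrt(-4/5 - 1/(-4/5))*(-5))*5 = (sqrt(-4/5 - 1*(-5/4))*(-5))*5 = (sqrt(-4/5 + 5/4)*(-5))*5 = (sqrt(9/20)*(-5))*5 = ((3*sqrt(5)/10)*(-5))*5 = -3*sqrt(5)/2*5 = -15*sqrt(5)/2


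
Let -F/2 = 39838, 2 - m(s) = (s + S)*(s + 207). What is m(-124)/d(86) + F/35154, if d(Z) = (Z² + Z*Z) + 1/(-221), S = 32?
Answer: -33520572044/19153252629 ≈ -1.7501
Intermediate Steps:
m(s) = 2 - (32 + s)*(207 + s) (m(s) = 2 - (s + 32)*(s + 207) = 2 - (32 + s)*(207 + s))
F = -79676 (F = -2*39838 = -79676)
d(Z) = -1/221 + 2*Z² (d(Z) = (Z² + Z²) - 1/221 = 2*Z² - 1/221 = -1/221 + 2*Z²)
m(-124)/d(86) + F/35154 = (-6622 - 1*(-124)² - 239*(-124))/(-1/221 + 2*86²) - 79676/35154 = (-6622 - 1*15376 + 29636)/(-1/221 + 2*7396) - 79676*1/35154 = (-6622 - 15376 + 29636)/(-1/221 + 14792) - 39838/17577 = 7638/(3269031/221) - 39838/17577 = 7638*(221/3269031) - 39838/17577 = 562666/1089677 - 39838/17577 = -33520572044/19153252629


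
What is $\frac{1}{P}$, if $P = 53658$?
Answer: $\frac{1}{53658} \approx 1.8637 \cdot 10^{-5}$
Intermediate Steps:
$\frac{1}{P} = \frac{1}{53658}$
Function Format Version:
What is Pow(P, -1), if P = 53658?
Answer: Rational(1, 53658) ≈ 1.8637e-5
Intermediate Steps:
Pow(P, -1) = Pow(53658, -1) = Rational(1, 53658)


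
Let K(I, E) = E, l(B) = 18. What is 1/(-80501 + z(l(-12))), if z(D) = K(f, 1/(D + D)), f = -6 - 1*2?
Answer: -36/2898035 ≈ -1.2422e-5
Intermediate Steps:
f = -8 (f = -6 - 2 = -8)
z(D) = 1/(2*D) (z(D) = 1/(D + D) = 1/(2*D))
1/(-80501 + z(l(-12))) = 1/(-80501 + (1/2)/18) = 1/(-80501 + (1/2)*(1/18)) = 1/(-80501 + 1/36) = 1/(-2898035/36) = -36/2898035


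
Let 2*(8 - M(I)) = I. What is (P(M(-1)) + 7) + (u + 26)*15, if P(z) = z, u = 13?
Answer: 1201/2 ≈ 600.50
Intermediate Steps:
M(I) = 8 - I/2
(P(M(-1)) + 7) + (u + 26)*15 = ((8 - ½*(-1)) + 7) + (13 + 26)*15 = ((8 + ½) + 7) + 39*15 = (17/2 + 7) + 585 = 31/2 + 585 = 1201/2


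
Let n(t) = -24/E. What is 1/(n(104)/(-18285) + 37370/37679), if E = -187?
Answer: 42945205435/42592716618 ≈ 1.0083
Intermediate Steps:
n(t) = 24/187 (n(t) = -24/(-187) = -24*(-1/187) = 24/187)
1/(n(104)/(-18285) + 37370/37679) = 1/((24/187)/(-18285) + 37370/37679) = 1/((24/187)*(-1/18285) + 37370*(1/37679)) = 1/(-8/1139765 + 37370/37679) = 1/(42592716618/42945205435) = 42945205435/42592716618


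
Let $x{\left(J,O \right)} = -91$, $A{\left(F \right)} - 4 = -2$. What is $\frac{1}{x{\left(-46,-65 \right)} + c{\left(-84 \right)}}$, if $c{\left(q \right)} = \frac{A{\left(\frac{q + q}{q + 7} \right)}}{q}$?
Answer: $- \frac{42}{3823} \approx -0.010986$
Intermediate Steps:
$A{\left(F \right)} = 2$ ($A{\left(F \right)} = 4 - 2 = 2$)
$c{\left(q \right)} = \frac{2}{q}$
$\frac{1}{x{\left(-46,-65 \right)} + c{\left(-84 \right)}} = \frac{1}{-91 + \frac{2}{-84}} = \frac{1}{-91 + 2 \left(- \frac{1}{84}\right)} = \frac{1}{-91 - \frac{1}{42}} = \frac{1}{- \frac{3823}{42}} = - \frac{42}{3823}$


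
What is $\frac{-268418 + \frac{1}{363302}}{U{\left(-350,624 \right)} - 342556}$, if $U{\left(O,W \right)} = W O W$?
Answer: $\frac{97516796235}{49635829123112} \approx 0.0019646$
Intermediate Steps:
$U{\left(O,W \right)} = O W^{2}$ ($U{\left(O,W \right)} = O W W = O W^{2}$)
$\frac{-268418 + \frac{1}{363302}}{U{\left(-350,624 \right)} - 342556} = \frac{-268418 + \frac{1}{363302}}{- 350 \cdot 624^{2} - 342556} = \frac{-268418 + \frac{1}{363302}}{\left(-350\right) 389376 - 342556} = - \frac{97516796235}{363302 \left(-136281600 - 342556\right)} = - \frac{97516796235}{363302 \left(-136624156\right)} = \left(- \frac{97516796235}{363302}\right) \left(- \frac{1}{136624156}\right) = \frac{97516796235}{49635829123112}$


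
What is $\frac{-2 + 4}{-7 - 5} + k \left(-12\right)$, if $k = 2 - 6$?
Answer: $\frac{287}{6} \approx 47.833$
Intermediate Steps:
$k = -4$ ($k = 2 - 6 = -4$)
$\frac{-2 + 4}{-7 - 5} + k \left(-12\right) = \frac{-2 + 4}{-7 - 5} - -48 = \frac{2}{-12} + 48 = 2 \left(- \frac{1}{12}\right) + 48 = - \frac{1}{6} + 48 = \frac{287}{6}$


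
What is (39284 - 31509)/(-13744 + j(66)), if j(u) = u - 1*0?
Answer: -7775/13678 ≈ -0.56843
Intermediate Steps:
j(u) = u (j(u) = u + 0 = u)
(39284 - 31509)/(-13744 + j(66)) = (39284 - 31509)/(-13744 + 66) = 7775/(-13678) = 7775*(-1/13678) = -7775/13678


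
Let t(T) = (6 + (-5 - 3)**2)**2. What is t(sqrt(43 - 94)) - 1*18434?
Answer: -13534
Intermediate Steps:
t(T) = 4900 (t(T) = (6 + (-8)**2)**2 = (6 + 64)**2 = 70**2 = 4900)
t(sqrt(43 - 94)) - 1*18434 = 4900 - 1*18434 = 4900 - 18434 = -13534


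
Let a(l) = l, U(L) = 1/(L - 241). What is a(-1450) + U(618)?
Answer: -546649/377 ≈ -1450.0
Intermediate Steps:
U(L) = 1/(-241 + L)
a(-1450) + U(618) = -1450 + 1/(-241 + 618) = -1450 + 1/377 = -546649/377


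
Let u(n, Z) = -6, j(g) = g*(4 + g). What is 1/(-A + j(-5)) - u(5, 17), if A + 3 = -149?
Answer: 943/157 ≈ 6.0064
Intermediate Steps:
A = -152 (A = -3 - 149 = -152)
1/(-A + j(-5)) - u(5, 17) = 1/(-1*(-152) - 5*(4 - 5)) - 1*(-6) = 1/(152 - 5*(-1)) + 6 = 1/(152 + 5) + 6 = 1/157 + 6 = 943/157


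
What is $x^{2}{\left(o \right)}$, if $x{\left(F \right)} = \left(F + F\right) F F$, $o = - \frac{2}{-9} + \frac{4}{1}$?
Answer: $\frac{12043745536}{531441} \approx 22662.0$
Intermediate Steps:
$o = \frac{38}{9}$ ($o = \left(-2\right) \left(- \frac{1}{9}\right) + 4 \cdot 1 = \frac{2}{9} + 4 = \frac{38}{9} \approx 4.2222$)
$x{\left(F \right)} = 2 F^{3}$ ($x{\left(F \right)} = 2 F F F = 2 F^{2} F = 2 F^{3}$)
$x^{2}{\left(o \right)} = \left(2 \left(\frac{38}{9}\right)^{3}\right)^{2} = \left(2 \cdot \frac{54872}{729}\right)^{2} = \left(\frac{109744}{729}\right)^{2} = \frac{12043745536}{531441}$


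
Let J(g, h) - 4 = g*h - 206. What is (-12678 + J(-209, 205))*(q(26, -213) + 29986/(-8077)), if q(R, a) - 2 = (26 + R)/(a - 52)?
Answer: 45532719180/428081 ≈ 1.0636e+5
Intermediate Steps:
J(g, h) = -202 + g*h (J(g, h) = 4 + (g*h - 206) = 4 + (-206 + g*h) = -202 + g*h)
q(R, a) = 2 + (26 + R)/(-52 + a) (q(R, a) = 2 + (26 + R)/(a - 52) = 2 + (26 + R)/(-52 + a))
(-12678 + J(-209, 205))*(q(26, -213) + 29986/(-8077)) = (-12678 + (-202 - 209*205))*((-78 + 26 + 2*(-213))/(-52 - 213) + 29986/(-8077)) = (-12678 + (-202 - 42845))*((-78 + 26 - 426)/(-265) + 29986*(-1/8077)) = (-12678 - 43047)*(-1/265*(-478) - 29986/8077) = -55725*(478/265 - 29986/8077) = -55725*(-4085484/2140405) = 45532719180/428081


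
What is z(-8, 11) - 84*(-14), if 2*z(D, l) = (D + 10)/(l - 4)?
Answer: 8233/7 ≈ 1176.1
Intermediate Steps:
z(D, l) = (10 + D)/(2*(-4 + l)) (z(D, l) = ((D + 10)/(l - 4))/2 = ((10 + D)/(-4 + l))/2 = (10 + D)/(2*(-4 + l)))
z(-8, 11) - 84*(-14) = (10 - 8)/(2*(-4 + 11)) - 84*(-14) = (1/2)*2/7 + 1176 = (1/2)*(1/7)*2 + 1176 = 1/7 + 1176 = 8233/7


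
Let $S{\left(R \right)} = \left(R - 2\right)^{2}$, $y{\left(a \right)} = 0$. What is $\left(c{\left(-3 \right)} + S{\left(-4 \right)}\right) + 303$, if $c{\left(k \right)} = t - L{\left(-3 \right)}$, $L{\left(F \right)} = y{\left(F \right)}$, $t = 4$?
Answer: $343$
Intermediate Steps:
$L{\left(F \right)} = 0$
$S{\left(R \right)} = \left(-2 + R\right)^{2}$
$c{\left(k \right)} = 4$ ($c{\left(k \right)} = 4 - 0 = 4 + 0 = 4$)
$\left(c{\left(-3 \right)} + S{\left(-4 \right)}\right) + 303 = \left(4 + \left(-2 - 4\right)^{2}\right) + 303 = \left(4 + \left(-6\right)^{2}\right) + 303 = \left(4 + 36\right) + 303 = 40 + 303 = 343$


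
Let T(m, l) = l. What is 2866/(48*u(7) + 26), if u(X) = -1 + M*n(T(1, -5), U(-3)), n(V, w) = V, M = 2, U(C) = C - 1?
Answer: -1433/251 ≈ -5.7092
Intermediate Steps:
U(C) = -1 + C
u(X) = -11 (u(X) = -1 + 2*(-5) = -1 - 10 = -11)
2866/(48*u(7) + 26) = 2866/(48*(-11) + 26) = 2866/(-528 + 26) = 2866/(-502) = 2866*(-1/502) = -1433/251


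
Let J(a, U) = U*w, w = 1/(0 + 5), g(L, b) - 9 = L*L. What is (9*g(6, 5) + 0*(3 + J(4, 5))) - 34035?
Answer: -33630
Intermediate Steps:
g(L, b) = 9 + L² (g(L, b) = 9 + L*L = 9 + L²)
w = ⅕ (w = 1/5 = (⅕)*1 = ⅕ ≈ 0.20000)
J(a, U) = U/5 (J(a, U) = U*(⅕) = U/5)
(9*g(6, 5) + 0*(3 + J(4, 5))) - 34035 = (9*(9 + 6²) + 0*(3 + (⅕)*5)) - 34035 = (9*(9 + 36) + 0*(3 + 1)) - 34035 = (9*45 + 0*4) - 34035 = (405 + 0) - 34035 = 405 - 34035 = -33630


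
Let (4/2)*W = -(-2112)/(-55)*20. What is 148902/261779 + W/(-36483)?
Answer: 1844304934/3183494419 ≈ 0.57933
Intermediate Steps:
W = -384 (W = (-(-2112)/(-55)*20)/2 = (-(-2112)*(-1)/55*20)/2 = (-66*32/55*20)/2 = (-192/5*20)/2 = (1/2)*(-768) = -384)
148902/261779 + W/(-36483) = 148902/261779 - 384/(-36483) = 148902*(1/261779) - 384*(-1/36483) = 148902/261779 + 128/12161 = 1844304934/3183494419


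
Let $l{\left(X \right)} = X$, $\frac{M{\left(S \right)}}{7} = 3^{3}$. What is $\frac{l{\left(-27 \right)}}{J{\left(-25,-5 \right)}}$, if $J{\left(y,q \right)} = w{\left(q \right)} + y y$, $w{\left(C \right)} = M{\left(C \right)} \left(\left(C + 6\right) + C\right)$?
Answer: $\frac{27}{131} \approx 0.20611$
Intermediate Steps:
$M{\left(S \right)} = 189$ ($M{\left(S \right)} = 7 \cdot 3^{3} = 7 \cdot 27 = 189$)
$w{\left(C \right)} = 1134 + 378 C$ ($w{\left(C \right)} = 189 \left(\left(C + 6\right) + C\right) = 189 \left(\left(6 + C\right) + C\right) = 189 \left(6 + 2 C\right) = 1134 + 378 C$)
$J{\left(y,q \right)} = 1134 + y^{2} + 378 q$ ($J{\left(y,q \right)} = \left(1134 + 378 q\right) + y y = \left(1134 + 378 q\right) + y^{2} = 1134 + y^{2} + 378 q$)
$\frac{l{\left(-27 \right)}}{J{\left(-25,-5 \right)}} = - \frac{27}{1134 + \left(-25\right)^{2} + 378 \left(-5\right)} = - \frac{27}{1134 + 625 - 1890} = - \frac{27}{-131} = \left(-27\right) \left(- \frac{1}{131}\right) = \frac{27}{131}$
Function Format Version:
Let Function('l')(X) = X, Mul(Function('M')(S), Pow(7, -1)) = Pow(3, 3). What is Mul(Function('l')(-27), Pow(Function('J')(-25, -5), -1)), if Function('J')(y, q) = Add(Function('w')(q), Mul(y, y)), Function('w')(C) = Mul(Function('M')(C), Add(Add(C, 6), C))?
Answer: Rational(27, 131) ≈ 0.20611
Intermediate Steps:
Function('M')(S) = 189 (Function('M')(S) = Mul(7, Pow(3, 3)) = Mul(7, 27) = 189)
Function('w')(C) = Add(1134, Mul(378, C)) (Function('w')(C) = Mul(189, Add(Add(C, 6), C)) = Mul(189, Add(Add(6, C), C)) = Mul(189, Add(6, Mul(2, C))) = Add(1134, Mul(378, C)))
Function('J')(y, q) = Add(1134, Pow(y, 2), Mul(378, q)) (Function('J')(y, q) = Add(Add(1134, Mul(378, q)), Mul(y, y)) = Add(Add(1134, Mul(378, q)), Pow(y, 2)) = Add(1134, Pow(y, 2), Mul(378, q)))
Mul(Function('l')(-27), Pow(Function('J')(-25, -5), -1)) = Mul(-27, Pow(Add(1134, Pow(-25, 2), Mul(378, -5)), -1)) = Mul(-27, Pow(Add(1134, 625, -1890), -1)) = Mul(-27, Pow(-131, -1)) = Mul(-27, Rational(-1, 131)) = Rational(27, 131)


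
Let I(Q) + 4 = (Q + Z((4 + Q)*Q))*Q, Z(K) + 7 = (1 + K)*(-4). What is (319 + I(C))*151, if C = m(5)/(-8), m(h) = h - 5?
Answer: 47565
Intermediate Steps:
Z(K) = -11 - 4*K (Z(K) = -7 + (1 + K)*(-4) = -7 + (-4 - 4*K) = -11 - 4*K)
m(h) = -5 + h
C = 0 (C = (-5 + 5)/(-8) = 0*(-1/8) = 0)
I(Q) = -4 + Q*(-11 + Q - 4*Q*(4 + Q)) (I(Q) = -4 + (Q + (-11 - 4*(4 + Q)*Q))*Q = -4 + (Q + (-11 - 4*Q*(4 + Q)))*Q = -4 + (-11 + Q - 4*Q*(4 + Q))*Q = -4 + Q*(-11 + Q - 4*Q*(4 + Q)))
(319 + I(C))*151 = (319 + (-4 + 0**2 - 1*0*(11 + 4*0*(4 + 0))))*151 = (319 + (-4 + 0 - 1*0*(11 + 4*0*4)))*151 = (319 + (-4 + 0 - 1*0*(11 + 0)))*151 = (319 + (-4 + 0 - 1*0*11))*151 = (319 + (-4 + 0 + 0))*151 = (319 - 4)*151 = 315*151 = 47565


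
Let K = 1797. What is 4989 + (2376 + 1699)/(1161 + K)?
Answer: 14761537/2958 ≈ 4990.4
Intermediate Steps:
4989 + (2376 + 1699)/(1161 + K) = 4989 + (2376 + 1699)/(1161 + 1797) = 4989 + 4075/2958 = 14761537/2958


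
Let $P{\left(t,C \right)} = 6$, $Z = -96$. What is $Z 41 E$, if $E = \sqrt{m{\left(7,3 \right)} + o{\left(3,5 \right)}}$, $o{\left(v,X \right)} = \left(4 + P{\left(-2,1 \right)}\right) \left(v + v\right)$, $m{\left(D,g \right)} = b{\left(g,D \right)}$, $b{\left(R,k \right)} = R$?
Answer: $- 11808 \sqrt{7} \approx -31241.0$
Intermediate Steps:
$m{\left(D,g \right)} = g$
$o{\left(v,X \right)} = 20 v$ ($o{\left(v,X \right)} = \left(4 + 6\right) \left(v + v\right) = 10 \cdot 2 v = 20 v$)
$E = 3 \sqrt{7}$ ($E = \sqrt{3 + 20 \cdot 3} = \sqrt{3 + 60} = \sqrt{63} = 3 \sqrt{7} \approx 7.9373$)
$Z 41 E = \left(-96\right) 41 \cdot 3 \sqrt{7} = - 3936 \cdot 3 \sqrt{7} = - 11808 \sqrt{7}$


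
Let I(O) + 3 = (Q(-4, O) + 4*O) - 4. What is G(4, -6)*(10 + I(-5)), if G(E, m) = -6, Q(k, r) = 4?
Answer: 78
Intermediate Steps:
I(O) = -3 + 4*O (I(O) = -3 + ((4 + 4*O) - 4) = -3 + 4*O)
G(4, -6)*(10 + I(-5)) = -6*(10 + (-3 + 4*(-5))) = -6*(10 + (-3 - 20)) = -6*(10 - 23) = -6*(-13) = 78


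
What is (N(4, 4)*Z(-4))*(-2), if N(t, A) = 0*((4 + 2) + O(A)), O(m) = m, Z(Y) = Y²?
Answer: 0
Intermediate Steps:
N(t, A) = 0 (N(t, A) = 0*((4 + 2) + A) = 0*(6 + A) = 0)
(N(4, 4)*Z(-4))*(-2) = (0*(-4)²)*(-2) = (0*16)*(-2) = 0*(-2) = 0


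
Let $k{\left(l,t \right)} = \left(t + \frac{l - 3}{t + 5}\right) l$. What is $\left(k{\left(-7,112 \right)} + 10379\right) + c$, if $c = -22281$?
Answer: $- \frac{1484192}{117} \approx -12685.0$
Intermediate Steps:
$k{\left(l,t \right)} = l \left(t + \frac{-3 + l}{5 + t}\right)$ ($k{\left(l,t \right)} = \left(t + \frac{-3 + l}{5 + t}\right) l = l \left(t + \frac{-3 + l}{5 + t}\right)$)
$\left(k{\left(-7,112 \right)} + 10379\right) + c = \left(- \frac{7 \left(-3 - 7 + 112^{2} + 5 \cdot 112\right)}{5 + 112} + 10379\right) - 22281 = \left(- \frac{7 \left(-3 - 7 + 12544 + 560\right)}{117} + 10379\right) - 22281 = \left(\left(-7\right) \frac{1}{117} \cdot 13094 + 10379\right) - 22281 = \left(- \frac{91658}{117} + 10379\right) - 22281 = \frac{1122685}{117} - 22281 = - \frac{1484192}{117}$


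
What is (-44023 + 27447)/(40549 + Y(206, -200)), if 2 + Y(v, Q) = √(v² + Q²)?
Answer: -672107072/1643976773 + 33152*√20609/1643976773 ≈ -0.40594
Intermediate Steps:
Y(v, Q) = -2 + √(Q² + v²) (Y(v, Q) = -2 + √(v² + Q²) = -2 + √(Q² + v²))
(-44023 + 27447)/(40549 + Y(206, -200)) = (-44023 + 27447)/(40549 + (-2 + √((-200)² + 206²))) = -16576/(40549 + (-2 + √(40000 + 42436))) = -16576/(40549 + (-2 + √82436)) = -16576/(40549 + (-2 + 2*√20609)) = -16576/(40547 + 2*√20609)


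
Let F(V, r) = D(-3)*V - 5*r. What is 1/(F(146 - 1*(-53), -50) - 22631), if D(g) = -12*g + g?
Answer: -1/15814 ≈ -6.3235e-5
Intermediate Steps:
D(g) = -11*g
F(V, r) = -5*r + 33*V (F(V, r) = (-11*(-3))*V - 5*r = 33*V - 5*r = -5*r + 33*V)
1/(F(146 - 1*(-53), -50) - 22631) = 1/((-5*(-50) + 33*(146 - 1*(-53))) - 22631) = 1/((250 + 33*(146 + 53)) - 22631) = 1/((250 + 33*199) - 22631) = 1/((250 + 6567) - 22631) = 1/(6817 - 22631) = 1/(-15814) = -1/15814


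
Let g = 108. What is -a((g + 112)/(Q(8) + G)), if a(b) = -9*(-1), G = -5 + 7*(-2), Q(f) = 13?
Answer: -9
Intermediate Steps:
G = -19 (G = -5 - 14 = -19)
a(b) = 9
-a((g + 112)/(Q(8) + G)) = -1*9 = -9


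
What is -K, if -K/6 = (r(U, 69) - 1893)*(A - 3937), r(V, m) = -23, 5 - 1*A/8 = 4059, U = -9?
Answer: 418098024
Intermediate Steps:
A = -32432 (A = 40 - 8*4059 = 40 - 32472 = -32432)
K = -418098024 (K = -6*(-23 - 1893)*(-32432 - 3937) = -(-11496)*(-36369) = -6*69683004 = -418098024)
-K = -1*(-418098024) = 418098024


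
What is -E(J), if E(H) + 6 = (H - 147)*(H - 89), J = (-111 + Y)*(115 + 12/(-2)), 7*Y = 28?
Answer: -138791114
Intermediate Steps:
Y = 4 (Y = (1/7)*28 = 4)
J = -11663 (J = (-111 + 4)*(115 + 12/(-2)) = -107*(115 + 12*(-1/2)) = -107*(115 - 6) = -107*109 = -11663)
E(H) = -6 + (-147 + H)*(-89 + H) (E(H) = -6 + (H - 147)*(H - 89) = -6 + (-147 + H)*(-89 + H))
-E(J) = -(13077 + (-11663)**2 - 236*(-11663)) = -(13077 + 136025569 + 2752468) = -1*138791114 = -138791114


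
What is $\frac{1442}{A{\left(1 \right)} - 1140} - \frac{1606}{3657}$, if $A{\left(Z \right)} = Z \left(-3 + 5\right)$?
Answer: $- \frac{3550511}{2080833} \approx -1.7063$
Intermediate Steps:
$A{\left(Z \right)} = 2 Z$ ($A{\left(Z \right)} = Z 2 = 2 Z$)
$\frac{1442}{A{\left(1 \right)} - 1140} - \frac{1606}{3657} = \frac{1442}{2 \cdot 1 - 1140} - \frac{1606}{3657} = \frac{1442}{2 - 1140} - \frac{1606}{3657} = \frac{1442}{-1138} - \frac{1606}{3657} = 1442 \left(- \frac{1}{1138}\right) - \frac{1606}{3657} = - \frac{721}{569} - \frac{1606}{3657} = - \frac{3550511}{2080833}$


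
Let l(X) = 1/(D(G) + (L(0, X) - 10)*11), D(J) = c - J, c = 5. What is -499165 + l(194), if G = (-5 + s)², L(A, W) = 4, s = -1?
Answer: -48419006/97 ≈ -4.9917e+5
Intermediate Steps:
G = 36 (G = (-5 - 1)² = (-6)² = 36)
D(J) = 5 - J
l(X) = -1/97 (l(X) = 1/((5 - 1*36) + (4 - 10)*11) = 1/((5 - 36) - 6*11) = 1/(-31 - 66) = 1/(-97) = -1/97)
-499165 + l(194) = -499165 - 1/97 = -48419006/97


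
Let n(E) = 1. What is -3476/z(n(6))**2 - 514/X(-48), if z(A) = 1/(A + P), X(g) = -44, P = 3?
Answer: -1223295/22 ≈ -55604.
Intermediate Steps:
z(A) = 1/(3 + A) (z(A) = 1/(A + 3) = 1/(3 + A))
-3476/z(n(6))**2 - 514/X(-48) = -3476*(3 + 1)**2 - 514/(-44) = -3476/((1/4)**2) - 514*(-1/44) = -3476/((1/4)**2) + 257/22 = -3476/1/16 + 257/22 = -3476*16 + 257/22 = -55616 + 257/22 = -1223295/22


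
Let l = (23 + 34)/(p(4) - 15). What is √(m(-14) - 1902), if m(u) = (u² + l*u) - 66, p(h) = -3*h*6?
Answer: I*√1482538/29 ≈ 41.986*I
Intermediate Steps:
p(h) = -18*h
l = -19/29 (l = (23 + 34)/(-18*4 - 15) = 57/(-72 - 15) = 57/(-87) = 57*(-1/87) = -19/29 ≈ -0.65517)
m(u) = -66 + u² - 19*u/29 (m(u) = (u² - 19*u/29) - 66 = -66 + u² - 19*u/29)
√(m(-14) - 1902) = √((-66 + (-14)² - 19/29*(-14)) - 1902) = √((-66 + 196 + 266/29) - 1902) = √(4036/29 - 1902) = √(-51122/29) = I*√1482538/29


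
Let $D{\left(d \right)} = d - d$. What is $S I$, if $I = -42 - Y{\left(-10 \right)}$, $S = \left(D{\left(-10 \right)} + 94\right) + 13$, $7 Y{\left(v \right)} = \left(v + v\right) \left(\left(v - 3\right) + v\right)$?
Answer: $- \frac{80678}{7} \approx -11525.0$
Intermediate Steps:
$D{\left(d \right)} = 0$
$Y{\left(v \right)} = \frac{2 v \left(-3 + 2 v\right)}{7}$ ($Y{\left(v \right)} = \frac{\left(v + v\right) \left(\left(v - 3\right) + v\right)}{7} = \frac{2 v \left(\left(-3 + v\right) + v\right)}{7} = \frac{2 v \left(-3 + 2 v\right)}{7}$)
$S = 107$ ($S = \left(0 + 94\right) + 13 = 94 + 13 = 107$)
$I = - \frac{754}{7}$ ($I = -42 - \frac{2}{7} \left(-10\right) \left(-3 + 2 \left(-10\right)\right) = -42 - \frac{2}{7} \left(-10\right) \left(-3 - 20\right) = -42 - \frac{2}{7} \left(-10\right) \left(-23\right) = -42 - \frac{460}{7} = - \frac{754}{7} \approx -107.71$)
$S I = 107 \left(- \frac{754}{7}\right) = - \frac{80678}{7}$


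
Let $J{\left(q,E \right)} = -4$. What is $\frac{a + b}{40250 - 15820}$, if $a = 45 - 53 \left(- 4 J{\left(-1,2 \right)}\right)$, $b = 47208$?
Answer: $\frac{9281}{4886} \approx 1.8995$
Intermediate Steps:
$a = -803$ ($a = 45 - 53 \left(\left(-4\right) \left(-4\right)\right) = 45 - 848 = -803$)
$\frac{a + b}{40250 - 15820} = \frac{-803 + 47208}{40250 - 15820} = \frac{46405}{24430} = 46405 \cdot \frac{1}{24430} = \frac{9281}{4886}$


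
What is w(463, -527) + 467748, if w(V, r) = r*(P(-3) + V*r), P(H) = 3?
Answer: 129054694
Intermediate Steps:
w(V, r) = r*(3 + V*r)
w(463, -527) + 467748 = -527*(3 + 463*(-527)) + 467748 = -527*(3 - 244001) + 467748 = -527*(-243998) + 467748 = 128586946 + 467748 = 129054694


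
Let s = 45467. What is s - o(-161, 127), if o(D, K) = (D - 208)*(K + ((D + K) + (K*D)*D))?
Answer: 1214815607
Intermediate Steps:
o(D, K) = (-208 + D)*(D + 2*K + K*D²) (o(D, K) = (-208 + D)*(K + ((D + K) + (D*K)*D)) = (-208 + D)*(K + ((D + K) + K*D²)) = (-208 + D)*(K + (D + K + K*D²)) = (-208 + D)*(D + 2*K + K*D²))
s - o(-161, 127) = 45467 - ((-161)² - 416*127 - 208*(-161) + 127*(-161)³ - 208*127*(-161)² + 2*(-161)*127) = 45467 - (25921 - 52832 + 33488 + 127*(-4173281) - 208*127*25921 - 40894) = 45467 - (25921 - 52832 + 33488 - 530006687 - 684729136 - 40894) = 45467 - 1*(-1214770140) = 45467 + 1214770140 = 1214815607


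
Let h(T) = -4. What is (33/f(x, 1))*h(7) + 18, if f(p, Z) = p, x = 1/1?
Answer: -114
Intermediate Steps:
x = 1
(33/f(x, 1))*h(7) + 18 = (33/1)*(-4) + 18 = (33*1)*(-4) + 18 = 33*(-4) + 18 = -132 + 18 = -114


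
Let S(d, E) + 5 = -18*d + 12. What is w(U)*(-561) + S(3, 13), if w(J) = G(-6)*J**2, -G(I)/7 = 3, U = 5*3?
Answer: 2650678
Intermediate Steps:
U = 15
G(I) = -21 (G(I) = -7*3 = -21)
S(d, E) = 7 - 18*d (S(d, E) = -5 + (-18*d + 12) = -5 + (12 - 18*d) = 7 - 18*d)
w(J) = -21*J**2
w(U)*(-561) + S(3, 13) = -21*15**2*(-561) + (7 - 18*3) = -21*225*(-561) + (7 - 54) = -4725*(-561) - 47 = 2650725 - 47 = 2650678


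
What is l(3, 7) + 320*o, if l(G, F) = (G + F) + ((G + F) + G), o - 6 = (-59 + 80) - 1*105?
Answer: -24937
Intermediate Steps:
o = -78 (o = 6 + ((-59 + 80) - 1*105) = 6 + (21 - 105) = 6 - 84 = -78)
l(G, F) = 2*F + 3*G (l(G, F) = (F + G) + ((F + G) + G) = (F + G) + (F + 2*G) = 2*F + 3*G)
l(3, 7) + 320*o = (2*7 + 3*3) + 320*(-78) = (14 + 9) - 24960 = 23 - 24960 = -24937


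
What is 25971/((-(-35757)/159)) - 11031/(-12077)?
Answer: 5585007380/47981921 ≈ 116.40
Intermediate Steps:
25971/((-(-35757)/159)) - 11031/(-12077) = 25971/((-(-35757)/159)) - 11031*(-1/12077) = 25971/((-261*(-137/159))) + 11031/12077 = 25971/(11919/53) + 11031/12077 = 25971*(53/11919) + 11031/12077 = 458821/3973 + 11031/12077 = 5585007380/47981921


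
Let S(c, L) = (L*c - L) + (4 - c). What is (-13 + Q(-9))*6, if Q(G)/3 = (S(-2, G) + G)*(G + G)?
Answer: -7854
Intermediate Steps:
S(c, L) = 4 - L - c + L*c (S(c, L) = (-L + L*c) + (4 - c) = 4 - L - c + L*c)
Q(G) = 6*G*(6 - 2*G) (Q(G) = 3*(((4 - G - 1*(-2) + G*(-2)) + G)*(G + G)) = 3*(((4 - G + 2 - 2*G) + G)*(2*G)) = 3*(((6 - 3*G) + G)*(2*G)) = 3*((6 - 2*G)*(2*G)) = 3*(2*G*(6 - 2*G)) = 6*G*(6 - 2*G))
(-13 + Q(-9))*6 = (-13 + 12*(-9)*(3 - 1*(-9)))*6 = (-13 + 12*(-9)*(3 + 9))*6 = (-13 + 12*(-9)*12)*6 = (-13 - 1296)*6 = -1309*6 = -7854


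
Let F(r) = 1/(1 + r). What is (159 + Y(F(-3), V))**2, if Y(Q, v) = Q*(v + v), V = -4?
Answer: 26569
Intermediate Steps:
Y(Q, v) = 2*Q*v (Y(Q, v) = Q*(2*v) = 2*Q*v)
(159 + Y(F(-3), V))**2 = (159 + 2*(-4)/(1 - 3))**2 = (159 + 2*(-4)/(-2))**2 = (159 + 2*(-1/2)*(-4))**2 = (159 + 4)**2 = 163**2 = 26569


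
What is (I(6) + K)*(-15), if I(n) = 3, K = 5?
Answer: -120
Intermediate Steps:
(I(6) + K)*(-15) = (3 + 5)*(-15) = 8*(-15) = -120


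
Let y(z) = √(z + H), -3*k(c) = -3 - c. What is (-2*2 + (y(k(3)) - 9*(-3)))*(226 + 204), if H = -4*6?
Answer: 9890 + 430*I*√22 ≈ 9890.0 + 2016.9*I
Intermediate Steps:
H = -24
k(c) = 1 + c/3 (k(c) = -(-3 - c)/3 = 1 + c/3)
y(z) = √(-24 + z) (y(z) = √(z - 24) = √(-24 + z))
(-2*2 + (y(k(3)) - 9*(-3)))*(226 + 204) = (-2*2 + (√(-24 + (1 + (⅓)*3)) - 9*(-3)))*(226 + 204) = (-4 + (√(-24 + (1 + 1)) + 27))*430 = (-4 + (√(-24 + 2) + 27))*430 = (-4 + (√(-22) + 27))*430 = (-4 + (I*√22 + 27))*430 = (-4 + (27 + I*√22))*430 = (23 + I*√22)*430 = 9890 + 430*I*√22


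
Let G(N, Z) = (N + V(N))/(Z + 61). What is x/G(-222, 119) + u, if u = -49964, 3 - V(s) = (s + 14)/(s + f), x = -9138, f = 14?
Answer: -467362/11 ≈ -42487.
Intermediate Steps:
V(s) = 2 (V(s) = 3 - (s + 14)/(s + 14) = 3 - (14 + s)/(14 + s) = 3 - 1*1 = 3 - 1 = 2)
G(N, Z) = (2 + N)/(61 + Z) (G(N, Z) = (N + 2)/(Z + 61) = (2 + N)/(61 + Z))
x/G(-222, 119) + u = -9138*(61 + 119)/(2 - 222) - 49964 = -9138/(-220/180) - 49964 = -9138/((1/180)*(-220)) - 49964 = -9138/(-11/9) - 49964 = -9138*(-9/11) - 49964 = 82242/11 - 49964 = -467362/11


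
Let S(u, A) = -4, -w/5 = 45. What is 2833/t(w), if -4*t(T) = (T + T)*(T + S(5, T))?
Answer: -5666/51525 ≈ -0.10997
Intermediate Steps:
w = -225 (w = -5*45 = -225)
t(T) = -T*(-4 + T)/2 (t(T) = -(T + T)*(T - 4)/4 = -2*T*(-4 + T)/4 = -T*(-4 + T)/2)
2833/t(w) = 2833/(((½)*(-225)*(4 - 1*(-225)))) = 2833/(((½)*(-225)*(4 + 225))) = 2833/(((½)*(-225)*229)) = 2833/(-51525/2) = 2833*(-2/51525) = -5666/51525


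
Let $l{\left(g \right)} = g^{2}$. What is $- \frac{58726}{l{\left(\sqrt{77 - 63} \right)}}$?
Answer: $- \frac{29363}{7} \approx -4194.7$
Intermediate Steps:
$- \frac{58726}{l{\left(\sqrt{77 - 63} \right)}} = - \frac{58726}{\left(\sqrt{77 - 63}\right)^{2}} = - \frac{58726}{\left(\sqrt{14}\right)^{2}} = - \frac{58726}{14} = \left(-58726\right) \frac{1}{14} = - \frac{29363}{7}$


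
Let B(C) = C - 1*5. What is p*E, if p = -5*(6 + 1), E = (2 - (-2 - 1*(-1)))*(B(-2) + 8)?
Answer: -105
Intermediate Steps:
B(C) = -5 + C (B(C) = C - 5 = -5 + C)
E = 3 (E = (2 - (-2 - 1*(-1)))*((-5 - 2) + 8) = (2 - (-2 + 1))*(-7 + 8) = (2 - 1*(-1))*1 = (2 + 1)*1 = 3*1 = 3)
p = -35 (p = -5*7 = -1*35 = -35)
p*E = -35*3 = -105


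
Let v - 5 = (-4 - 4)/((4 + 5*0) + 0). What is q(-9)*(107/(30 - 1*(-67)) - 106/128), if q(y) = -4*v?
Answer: -5121/1552 ≈ -3.2996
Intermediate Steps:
v = 3 (v = 5 + (-4 - 4)/((4 + 5*0) + 0) = 5 - 8/((4 + 0) + 0) = 5 - 8/(4 + 0) = 5 - 8/4 = 5 - 8*¼ = 5 - 2 = 3)
q(y) = -12 (q(y) = -4*3 = -12)
q(-9)*(107/(30 - 1*(-67)) - 106/128) = -12*(107/(30 - 1*(-67)) - 106/128) = -12*(107/(30 + 67) - 106*1/128) = -12*(107/97 - 53/64) = -12*1707/6208 = -5121/1552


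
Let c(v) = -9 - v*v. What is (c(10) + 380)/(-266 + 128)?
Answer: -271/138 ≈ -1.9638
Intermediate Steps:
c(v) = -9 - v²
(c(10) + 380)/(-266 + 128) = ((-9 - 1*10²) + 380)/(-266 + 128) = ((-9 - 1*100) + 380)/(-138) = ((-9 - 100) + 380)*(-1/138) = (-109 + 380)*(-1/138) = 271*(-1/138) = -271/138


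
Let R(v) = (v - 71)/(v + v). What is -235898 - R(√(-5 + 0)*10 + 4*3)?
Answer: (-4717970*√5 + 5661493*I)/(4*(-6*I + 5*√5)) ≈ -2.359e+5 - 1.2326*I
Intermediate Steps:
R(v) = (-71 + v)/(2*v) (R(v) = (-71 + v)/((2*v)) = (-71 + v)*(1/(2*v)) = (-71 + v)/(2*v))
-235898 - R(√(-5 + 0)*10 + 4*3) = -235898 - (-71 + (√(-5 + 0)*10 + 4*3))/(2*(√(-5 + 0)*10 + 4*3)) = -235898 - (-71 + (√(-5)*10 + 12))/(2*(√(-5)*10 + 12)) = -235898 - (-71 + ((I*√5)*10 + 12))/(2*((I*√5)*10 + 12)) = -235898 - (-71 + (10*I*√5 + 12))/(2*(10*I*√5 + 12)) = -235898 - (-71 + (12 + 10*I*√5))/(2*(12 + 10*I*√5)) = -235898 - (-59 + 10*I*√5)/(2*(12 + 10*I*√5))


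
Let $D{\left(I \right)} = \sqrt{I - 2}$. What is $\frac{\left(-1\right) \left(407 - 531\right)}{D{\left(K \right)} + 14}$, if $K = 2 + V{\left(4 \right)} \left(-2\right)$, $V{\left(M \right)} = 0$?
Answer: $\frac{62}{7} \approx 8.8571$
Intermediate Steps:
$K = 2$ ($K = 2 + 0 \left(-2\right) = 2 + 0 = 2$)
$D{\left(I \right)} = \sqrt{-2 + I}$
$\frac{\left(-1\right) \left(407 - 531\right)}{D{\left(K \right)} + 14} = \frac{\left(-1\right) \left(407 - 531\right)}{\sqrt{-2 + 2} + 14} = \frac{\left(-1\right) \left(-124\right)}{\sqrt{0} + 14} = \frac{1}{0 + 14} \cdot 124 = \frac{1}{14} \cdot 124 = \frac{62}{7}$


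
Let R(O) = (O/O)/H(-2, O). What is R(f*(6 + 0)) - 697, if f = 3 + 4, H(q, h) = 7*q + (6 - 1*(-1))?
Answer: -4880/7 ≈ -697.14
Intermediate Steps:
H(q, h) = 7 + 7*q (H(q, h) = 7*q + (6 + 1) = 7*q + 7 = 7 + 7*q)
f = 7
R(O) = -⅐ (R(O) = (O/O)/(7 + 7*(-2)) = 1/(7 - 14) = 1/(-7) = 1*(-⅐) = -⅐)
R(f*(6 + 0)) - 697 = -⅐ - 697 = -4880/7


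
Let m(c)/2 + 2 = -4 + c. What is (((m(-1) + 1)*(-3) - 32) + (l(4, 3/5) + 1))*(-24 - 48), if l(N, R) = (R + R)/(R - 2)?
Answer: -3600/7 ≈ -514.29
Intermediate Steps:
m(c) = -12 + 2*c (m(c) = -4 + 2*(-4 + c) = -4 + (-8 + 2*c) = -12 + 2*c)
l(N, R) = 2*R/(-2 + R) (l(N, R) = (2*R)/(-2 + R) = 2*R/(-2 + R))
(((m(-1) + 1)*(-3) - 32) + (l(4, 3/5) + 1))*(-24 - 48) = ((((-12 + 2*(-1)) + 1)*(-3) - 32) + (2*(3/5)/(-2 + 3/5) + 1))*(-24 - 48) = ((((-12 - 2) + 1)*(-3) - 32) + (2*(3*(1/5))/(-2 + 3*(1/5)) + 1))*(-72) = (((-14 + 1)*(-3) - 32) + (2*(3/5)/(-2 + 3/5) + 1))*(-72) = ((-13*(-3) - 32) + (2*(3/5)/(-7/5) + 1))*(-72) = ((39 - 32) + (2*(3/5)*(-5/7) + 1))*(-72) = (7 + (-6/7 + 1))*(-72) = (7 + 1/7)*(-72) = (50/7)*(-72) = -3600/7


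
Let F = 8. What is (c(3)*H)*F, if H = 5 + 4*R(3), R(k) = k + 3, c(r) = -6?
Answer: -1392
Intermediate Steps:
R(k) = 3 + k
H = 29 (H = 5 + 4*(3 + 3) = 5 + 4*6 = 5 + 24 = 29)
(c(3)*H)*F = -6*29*8 = -174*8 = -1392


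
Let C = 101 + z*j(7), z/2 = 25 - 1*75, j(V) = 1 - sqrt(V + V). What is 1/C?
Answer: -1/139999 + 100*sqrt(14)/139999 ≈ 0.0026655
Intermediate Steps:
j(V) = 1 - sqrt(2)*sqrt(V) (j(V) = 1 - sqrt(2*V) = 1 - sqrt(2)*sqrt(V))
z = -100 (z = 2*(25 - 1*75) = 2*(25 - 75) = 2*(-50) = -100)
C = 1 + 100*sqrt(14) (C = 101 - 100*(1 - sqrt(2)*sqrt(7)) = 101 - 100*(1 - sqrt(14)) = 101 + (-100 + 100*sqrt(14)) = 1 + 100*sqrt(14) ≈ 375.17)
1/C = 1/(1 + 100*sqrt(14))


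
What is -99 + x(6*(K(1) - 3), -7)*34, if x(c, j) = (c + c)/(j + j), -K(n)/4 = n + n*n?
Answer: 1551/7 ≈ 221.57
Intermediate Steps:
K(n) = -4*n - 4*n² (K(n) = -4*(n + n*n) = -4*(n + n²) = -4*n - 4*n²)
x(c, j) = c/j (x(c, j) = (2*c)/((2*j)) = (2*c)*(1/(2*j)) = c/j)
-99 + x(6*(K(1) - 3), -7)*34 = -99 + ((6*(-4*1*(1 + 1) - 3))/(-7))*34 = -99 + ((6*(-4*1*2 - 3))*(-⅐))*34 = -99 + ((6*(-8 - 3))*(-⅐))*34 = -99 + ((6*(-11))*(-⅐))*34 = -99 - 66*(-⅐)*34 = -99 + (66/7)*34 = -99 + 2244/7 = 1551/7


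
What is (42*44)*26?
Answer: 48048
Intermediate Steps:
(42*44)*26 = 1848*26 = 48048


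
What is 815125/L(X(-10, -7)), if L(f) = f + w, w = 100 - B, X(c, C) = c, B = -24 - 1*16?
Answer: 163025/26 ≈ 6270.2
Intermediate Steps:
B = -40 (B = -24 - 16 = -40)
w = 140 (w = 100 - 1*(-40) = 100 + 40 = 140)
L(f) = 140 + f (L(f) = f + 140 = 140 + f)
815125/L(X(-10, -7)) = 815125/(140 - 10) = 815125/130 = 815125*(1/130) = 163025/26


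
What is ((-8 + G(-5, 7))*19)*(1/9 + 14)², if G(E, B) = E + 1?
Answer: -1225804/27 ≈ -45400.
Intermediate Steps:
G(E, B) = 1 + E
((-8 + G(-5, 7))*19)*(1/9 + 14)² = ((-8 + (1 - 5))*19)*(1/9 + 14)² = ((-8 - 4)*19)*(⅑ + 14)² = (-12*19)*(127/9)² = -228*16129/81 = -1225804/27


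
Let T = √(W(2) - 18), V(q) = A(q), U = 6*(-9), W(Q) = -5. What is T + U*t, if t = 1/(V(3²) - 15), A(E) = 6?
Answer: 6 + I*√23 ≈ 6.0 + 4.7958*I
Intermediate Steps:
U = -54
V(q) = 6
t = -⅑ (t = 1/(6 - 15) = 1/(-9) = -⅑ ≈ -0.11111)
T = I*√23 (T = √(-5 - 18) = √(-23) = I*√23 ≈ 4.7958*I)
T + U*t = I*√23 - 54*(-⅑) = I*√23 + 6 = 6 + I*√23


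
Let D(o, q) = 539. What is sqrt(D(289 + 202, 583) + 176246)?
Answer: sqrt(176785) ≈ 420.46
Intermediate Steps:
sqrt(D(289 + 202, 583) + 176246) = sqrt(539 + 176246) = sqrt(176785)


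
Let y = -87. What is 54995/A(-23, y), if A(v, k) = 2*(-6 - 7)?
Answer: -54995/26 ≈ -2115.2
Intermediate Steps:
A(v, k) = -26 (A(v, k) = 2*(-13) = -26)
54995/A(-23, y) = 54995/(-26) = 54995*(-1/26) = -54995/26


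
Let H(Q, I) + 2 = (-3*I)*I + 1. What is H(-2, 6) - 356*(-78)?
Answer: 27659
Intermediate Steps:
H(Q, I) = -1 - 3*I**2 (H(Q, I) = -2 + ((-3*I)*I + 1) = -2 + (-3*I**2 + 1) = -2 + (1 - 3*I**2) = -1 - 3*I**2)
H(-2, 6) - 356*(-78) = (-1 - 3*6**2) - 356*(-78) = (-1 - 3*36) + 27768 = (-1 - 108) + 27768 = -109 + 27768 = 27659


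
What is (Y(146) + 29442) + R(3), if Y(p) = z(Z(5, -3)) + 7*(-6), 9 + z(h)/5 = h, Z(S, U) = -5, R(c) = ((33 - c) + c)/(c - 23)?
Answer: 586567/20 ≈ 29328.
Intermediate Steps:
R(c) = 33/(-23 + c)
z(h) = -45 + 5*h
Y(p) = -112 (Y(p) = (-45 + 5*(-5)) + 7*(-6) = (-45 - 25) - 42 = -70 - 42 = -112)
(Y(146) + 29442) + R(3) = (-112 + 29442) + 33/(-23 + 3) = 29330 + 33/(-20) = 29330 + 33*(-1/20) = 29330 - 33/20 = 586567/20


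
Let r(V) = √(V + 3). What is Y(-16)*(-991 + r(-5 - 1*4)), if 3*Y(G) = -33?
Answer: 10901 - 11*I*√6 ≈ 10901.0 - 26.944*I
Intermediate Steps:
Y(G) = -11 (Y(G) = (⅓)*(-33) = -11)
r(V) = √(3 + V)
Y(-16)*(-991 + r(-5 - 1*4)) = -11*(-991 + √(3 + (-5 - 1*4))) = -11*(-991 + √(3 + (-5 - 4))) = -11*(-991 + √(3 - 9)) = -11*(-991 + √(-6)) = -11*(-991 + I*√6) = 10901 - 11*I*√6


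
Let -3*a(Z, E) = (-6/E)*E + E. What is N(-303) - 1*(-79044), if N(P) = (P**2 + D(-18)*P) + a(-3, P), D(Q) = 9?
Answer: 168229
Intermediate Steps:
a(Z, E) = 2 - E/3 (a(Z, E) = -((-6/E)*E + E)/3 = -(-6 + E)/3 = 2 - E/3)
N(P) = 2 + P**2 + 26*P/3 (N(P) = (P**2 + 9*P) + (2 - P/3) = 2 + P**2 + 26*P/3)
N(-303) - 1*(-79044) = (2 + (-303)**2 + (26/3)*(-303)) - 1*(-79044) = (2 + 91809 - 2626) + 79044 = 89185 + 79044 = 168229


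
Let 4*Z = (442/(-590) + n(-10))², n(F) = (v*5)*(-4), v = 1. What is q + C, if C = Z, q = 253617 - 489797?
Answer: -82176791359/348100 ≈ -2.3607e+5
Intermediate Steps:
q = -236180
n(F) = -20 (n(F) = (1*5)*(-4) = 5*(-4) = -20)
Z = 37466641/348100 (Z = (442/(-590) - 20)²/4 = (442*(-1/590) - 20)²/4 = (-221/295 - 20)²/4 = (-6121/295)²/4 = (¼)*(37466641/87025) = 37466641/348100 ≈ 107.63)
C = 37466641/348100 ≈ 107.63
q + C = -236180 + 37466641/348100 = -82176791359/348100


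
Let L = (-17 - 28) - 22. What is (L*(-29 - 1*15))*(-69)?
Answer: -203412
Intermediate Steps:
L = -67 (L = -45 - 22 = -67)
(L*(-29 - 1*15))*(-69) = -67*(-29 - 1*15)*(-69) = -67*(-29 - 15)*(-69) = -67*(-44)*(-69) = 2948*(-69) = -203412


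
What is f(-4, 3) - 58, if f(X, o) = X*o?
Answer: -70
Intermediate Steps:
f(-4, 3) - 58 = -4*3 - 58 = -12 - 1*58 = -12 - 58 = -70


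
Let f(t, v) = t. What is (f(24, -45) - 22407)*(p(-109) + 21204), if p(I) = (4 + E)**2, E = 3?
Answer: -475705899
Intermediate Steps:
p(I) = 49 (p(I) = (4 + 3)**2 = 7**2 = 49)
(f(24, -45) - 22407)*(p(-109) + 21204) = (24 - 22407)*(49 + 21204) = -22383*21253 = -475705899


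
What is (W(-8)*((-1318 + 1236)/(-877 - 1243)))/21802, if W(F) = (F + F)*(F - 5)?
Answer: 1066/2888765 ≈ 0.00036902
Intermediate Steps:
W(F) = 2*F*(-5 + F) (W(F) = (2*F)*(-5 + F) = 2*F*(-5 + F))
(W(-8)*((-1318 + 1236)/(-877 - 1243)))/21802 = ((2*(-8)*(-5 - 8))*((-1318 + 1236)/(-877 - 1243)))/21802 = ((2*(-8)*(-13))*(-82/(-2120)))*(1/21802) = (208*(-82*(-1/2120)))*(1/21802) = (208*(41/1060))*(1/21802) = (2132/265)*(1/21802) = 1066/2888765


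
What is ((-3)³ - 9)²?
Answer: 1296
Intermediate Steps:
((-3)³ - 9)² = (-27 - 9)² = (-36)² = 1296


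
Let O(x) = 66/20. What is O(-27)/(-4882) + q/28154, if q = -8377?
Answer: -204947111/687239140 ≈ -0.29822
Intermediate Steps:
O(x) = 33/10 (O(x) = 66*(1/20) = 33/10)
O(-27)/(-4882) + q/28154 = (33/10)/(-4882) - 8377/28154 = (33/10)*(-1/4882) - 8377*1/28154 = -33/48820 - 8377/28154 = -204947111/687239140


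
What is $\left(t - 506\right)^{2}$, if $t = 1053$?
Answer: $299209$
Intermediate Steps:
$\left(t - 506\right)^{2} = \left(1053 - 506\right)^{2} = 547^{2} = 299209$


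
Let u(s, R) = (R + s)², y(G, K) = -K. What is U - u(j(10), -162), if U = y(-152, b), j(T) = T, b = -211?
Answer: -22893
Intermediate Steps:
U = 211 (U = -1*(-211) = 211)
U - u(j(10), -162) = 211 - (-162 + 10)² = 211 - 1*(-152)² = 211 - 1*23104 = 211 - 23104 = -22893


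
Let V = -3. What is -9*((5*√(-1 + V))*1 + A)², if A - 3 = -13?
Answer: 1800*I ≈ 1800.0*I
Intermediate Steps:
A = -10 (A = 3 - 13 = -10)
-9*((5*√(-1 + V))*1 + A)² = -9*((5*√(-1 - 3))*1 - 10)² = -9*((5*√(-4))*1 - 10)² = -9*((5*(2*I))*1 - 10)² = -9*((10*I)*1 - 10)² = -9*(10*I - 10)² = -9*(-10 + 10*I)²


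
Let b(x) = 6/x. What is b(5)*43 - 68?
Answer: -82/5 ≈ -16.400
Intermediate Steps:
b(5)*43 - 68 = (6/5)*43 - 68 = 258/5 - 68 = -82/5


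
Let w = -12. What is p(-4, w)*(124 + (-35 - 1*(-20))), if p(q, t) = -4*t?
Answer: 5232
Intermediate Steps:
p(-4, w)*(124 + (-35 - 1*(-20))) = (-4*(-12))*(124 + (-35 - 1*(-20))) = 48*(124 + (-35 + 20)) = 48*(124 - 15) = 48*109 = 5232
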